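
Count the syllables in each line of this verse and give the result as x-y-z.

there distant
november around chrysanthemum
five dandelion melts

Line 1: there(1) + distant(2) = 3
Line 2: november(3) + around(2) + chrysanthemum(4) = 9
Line 3: five(1) + dandelion(4) + melts(1) = 6

3-9-6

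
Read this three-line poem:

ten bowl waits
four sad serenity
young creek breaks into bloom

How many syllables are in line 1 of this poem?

3

Line 1: ten (1), bowl (1), waits (1) → 3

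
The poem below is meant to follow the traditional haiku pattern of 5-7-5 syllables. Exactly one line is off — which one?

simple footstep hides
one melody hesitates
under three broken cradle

The third line

Line 1: simple(2) + footstep(2) + hides(1) = 5 ✓
Line 2: one(1) + melody(3) + hesitates(3) = 7 ✓
Line 3: under(2) + three(1) + broken(2) + cradle(2) = 7 (expected 5)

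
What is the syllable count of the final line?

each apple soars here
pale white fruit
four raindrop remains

The final line: four (1), raindrop (2), remains (2) → 5

5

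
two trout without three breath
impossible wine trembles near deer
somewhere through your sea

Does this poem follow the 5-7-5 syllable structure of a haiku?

Line 1: two (1), trout (1), without (2), three (1), breath (1) → 6 (expected 5)
Line 2: impossible (4), wine (1), trembles (2), near (1), deer (1) → 9 (expected 7)
Line 3: somewhere (2), through (1), your (1), sea (1) → 5 ✓

No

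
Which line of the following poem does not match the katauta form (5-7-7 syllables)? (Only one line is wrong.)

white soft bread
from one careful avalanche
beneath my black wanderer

The first line

Line 1: white (1), soft (1), bread (1) → 3 (expected 5)
Line 2: from (1), one (1), careful (2), avalanche (3) → 7 ✓
Line 3: beneath (2), my (1), black (1), wanderer (3) → 7 ✓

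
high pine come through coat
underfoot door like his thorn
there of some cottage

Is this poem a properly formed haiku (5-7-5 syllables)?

Yes

Line 1: high (1), pine (1), come (1), through (1), coat (1) → 5 ✓
Line 2: underfoot (3), door (1), like (1), his (1), thorn (1) → 7 ✓
Line 3: there (1), of (1), some (1), cottage (2) → 5 ✓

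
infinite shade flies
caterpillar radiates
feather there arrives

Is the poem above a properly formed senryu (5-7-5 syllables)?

Yes

Line 1: infinite (3), shade (1), flies (1) → 5 ✓
Line 2: caterpillar (4), radiates (3) → 7 ✓
Line 3: feather (2), there (1), arrives (2) → 5 ✓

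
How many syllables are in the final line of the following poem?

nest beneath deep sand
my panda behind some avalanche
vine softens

The final line: vine (1), softens (2) → 3

3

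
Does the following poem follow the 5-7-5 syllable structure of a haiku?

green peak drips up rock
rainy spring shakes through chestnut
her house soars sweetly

Line 1: "green peak drips up rock": 1+1+1+1+1 = 5 ✓
Line 2: "rainy spring shakes through chestnut": 2+1+1+1+2 = 7 ✓
Line 3: "her house soars sweetly": 1+1+1+2 = 5 ✓

Yes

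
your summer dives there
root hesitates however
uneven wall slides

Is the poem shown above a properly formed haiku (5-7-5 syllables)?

Line 1: your (1), summer (2), dives (1), there (1) → 5 ✓
Line 2: root (1), hesitates (3), however (3) → 7 ✓
Line 3: uneven (3), wall (1), slides (1) → 5 ✓

Yes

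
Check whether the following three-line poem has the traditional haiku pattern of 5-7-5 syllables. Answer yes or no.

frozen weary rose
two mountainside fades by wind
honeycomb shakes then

Yes

Line 1: frozen (2), weary (2), rose (1) → 5 ✓
Line 2: two (1), mountainside (3), fades (1), by (1), wind (1) → 7 ✓
Line 3: honeycomb (3), shakes (1), then (1) → 5 ✓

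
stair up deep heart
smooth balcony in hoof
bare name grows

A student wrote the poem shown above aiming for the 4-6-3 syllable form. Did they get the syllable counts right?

Yes

Line 1: "stair up deep heart": 1+1+1+1 = 4 ✓
Line 2: "smooth balcony in hoof": 1+3+1+1 = 6 ✓
Line 3: "bare name grows": 1+1+1 = 3 ✓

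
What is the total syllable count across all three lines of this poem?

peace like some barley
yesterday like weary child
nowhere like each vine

17

Line 1: peace(1) + like(1) + some(1) + barley(2) = 5
Line 2: yesterday(3) + like(1) + weary(2) + child(1) = 7
Line 3: nowhere(2) + like(1) + each(1) + vine(1) = 5
Total: 5 + 7 + 5 = 17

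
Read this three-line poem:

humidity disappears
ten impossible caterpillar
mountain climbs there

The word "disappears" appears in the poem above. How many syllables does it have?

3

"disappears" has 3 syllables.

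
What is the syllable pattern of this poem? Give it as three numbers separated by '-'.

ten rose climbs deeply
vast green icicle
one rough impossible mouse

Line 1: ten (1), rose (1), climbs (1), deeply (2) → 5
Line 2: vast (1), green (1), icicle (3) → 5
Line 3: one (1), rough (1), impossible (4), mouse (1) → 7

5-5-7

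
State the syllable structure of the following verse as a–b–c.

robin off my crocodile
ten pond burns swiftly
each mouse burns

Line 1: "robin off my crocodile": 2+1+1+3 = 7
Line 2: "ten pond burns swiftly": 1+1+1+2 = 5
Line 3: "each mouse burns": 1+1+1 = 3

7–5–3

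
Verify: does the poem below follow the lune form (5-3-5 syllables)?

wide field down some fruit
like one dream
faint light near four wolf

Yes

Line 1: wide (1), field (1), down (1), some (1), fruit (1) → 5 ✓
Line 2: like (1), one (1), dream (1) → 3 ✓
Line 3: faint (1), light (1), near (1), four (1), wolf (1) → 5 ✓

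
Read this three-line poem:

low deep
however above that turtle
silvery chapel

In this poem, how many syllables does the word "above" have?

"above" has 2 syllables.

2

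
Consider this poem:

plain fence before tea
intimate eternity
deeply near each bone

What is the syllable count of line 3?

5

Line 3: "deeply near each bone": 2+1+1+1 = 5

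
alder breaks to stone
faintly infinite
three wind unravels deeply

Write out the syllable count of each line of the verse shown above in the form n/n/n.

5/5/7

Line 1: alder (2), breaks (1), to (1), stone (1) → 5
Line 2: faintly (2), infinite (3) → 5
Line 3: three (1), wind (1), unravels (3), deeply (2) → 7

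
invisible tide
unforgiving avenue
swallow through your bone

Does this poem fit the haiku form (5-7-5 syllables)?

Line 1: invisible(4) + tide(1) = 5 ✓
Line 2: unforgiving(4) + avenue(3) = 7 ✓
Line 3: swallow(2) + through(1) + your(1) + bone(1) = 5 ✓

Yes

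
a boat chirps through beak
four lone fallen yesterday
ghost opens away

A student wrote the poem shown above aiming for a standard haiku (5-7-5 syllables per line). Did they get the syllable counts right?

Line 1: a (1), boat (1), chirps (1), through (1), beak (1) → 5 ✓
Line 2: four (1), lone (1), fallen (2), yesterday (3) → 7 ✓
Line 3: ghost (1), opens (2), away (2) → 5 ✓

Yes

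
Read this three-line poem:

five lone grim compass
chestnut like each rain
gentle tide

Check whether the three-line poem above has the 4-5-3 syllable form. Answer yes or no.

No

Line 1: five (1), lone (1), grim (1), compass (2) → 5 (expected 4)
Line 2: chestnut (2), like (1), each (1), rain (1) → 5 ✓
Line 3: gentle (2), tide (1) → 3 ✓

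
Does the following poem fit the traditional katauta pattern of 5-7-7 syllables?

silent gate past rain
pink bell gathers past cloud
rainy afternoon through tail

Line 1: silent(2) + gate(1) + past(1) + rain(1) = 5 ✓
Line 2: pink(1) + bell(1) + gathers(2) + past(1) + cloud(1) = 6 (expected 7)
Line 3: rainy(2) + afternoon(3) + through(1) + tail(1) = 7 ✓

No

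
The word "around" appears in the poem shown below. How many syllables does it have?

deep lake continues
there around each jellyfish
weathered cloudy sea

2

"around" has 2 syllables.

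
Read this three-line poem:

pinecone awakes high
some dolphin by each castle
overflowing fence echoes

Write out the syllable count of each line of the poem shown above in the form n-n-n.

Line 1: pinecone(2) + awakes(2) + high(1) = 5
Line 2: some(1) + dolphin(2) + by(1) + each(1) + castle(2) = 7
Line 3: overflowing(4) + fence(1) + echoes(2) = 7

5-7-7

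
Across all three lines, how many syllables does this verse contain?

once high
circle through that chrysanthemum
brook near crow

13

Line 1: "once high": 1+1 = 2
Line 2: "circle through that chrysanthemum": 2+1+1+4 = 8
Line 3: "brook near crow": 1+1+1 = 3
Total: 2 + 8 + 3 = 13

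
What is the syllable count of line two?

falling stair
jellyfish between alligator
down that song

Line two: jellyfish(3) + between(2) + alligator(4) = 9

9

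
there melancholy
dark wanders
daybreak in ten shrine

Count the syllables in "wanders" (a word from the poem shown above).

2

"wanders" has 2 syllables.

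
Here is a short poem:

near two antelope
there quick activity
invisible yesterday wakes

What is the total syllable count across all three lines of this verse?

19

Line 1: "near two antelope": 1+1+3 = 5
Line 2: "there quick activity": 1+1+4 = 6
Line 3: "invisible yesterday wakes": 4+3+1 = 8
Total: 5 + 6 + 8 = 19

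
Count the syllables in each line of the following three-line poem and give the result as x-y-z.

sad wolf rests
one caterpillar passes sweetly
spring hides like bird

3-9-4

Line 1: sad(1) + wolf(1) + rests(1) = 3
Line 2: one(1) + caterpillar(4) + passes(2) + sweetly(2) = 9
Line 3: spring(1) + hides(1) + like(1) + bird(1) = 4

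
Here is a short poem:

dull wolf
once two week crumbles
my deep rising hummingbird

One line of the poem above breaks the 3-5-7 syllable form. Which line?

Line 1: "dull wolf": 1+1 = 2 (expected 3)
Line 2: "once two week crumbles": 1+1+1+2 = 5 ✓
Line 3: "my deep rising hummingbird": 1+1+2+3 = 7 ✓

Line 1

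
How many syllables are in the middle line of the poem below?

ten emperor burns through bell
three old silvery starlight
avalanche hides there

7

The middle line: "three old silvery starlight": 1+1+3+2 = 7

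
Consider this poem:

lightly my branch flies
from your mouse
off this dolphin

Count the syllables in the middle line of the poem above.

3

The middle line: from(1) + your(1) + mouse(1) = 3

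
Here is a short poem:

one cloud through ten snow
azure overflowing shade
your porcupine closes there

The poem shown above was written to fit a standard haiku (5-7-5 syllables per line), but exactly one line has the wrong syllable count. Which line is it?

Line 3

Line 1: one (1), cloud (1), through (1), ten (1), snow (1) → 5 ✓
Line 2: azure (2), overflowing (4), shade (1) → 7 ✓
Line 3: your (1), porcupine (3), closes (2), there (1) → 7 (expected 5)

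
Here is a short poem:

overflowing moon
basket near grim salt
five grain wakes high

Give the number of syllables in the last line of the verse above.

4

The last line: "five grain wakes high": 1+1+1+1 = 4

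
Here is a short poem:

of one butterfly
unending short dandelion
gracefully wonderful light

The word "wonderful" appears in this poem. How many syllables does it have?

3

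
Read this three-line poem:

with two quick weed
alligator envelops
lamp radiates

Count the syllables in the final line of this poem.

4

The final line: lamp (1), radiates (3) → 4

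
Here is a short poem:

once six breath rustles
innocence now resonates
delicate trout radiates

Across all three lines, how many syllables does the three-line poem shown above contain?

19

Line 1: "once six breath rustles": 1+1+1+2 = 5
Line 2: "innocence now resonates": 3+1+3 = 7
Line 3: "delicate trout radiates": 3+1+3 = 7
Total: 5 + 7 + 7 = 19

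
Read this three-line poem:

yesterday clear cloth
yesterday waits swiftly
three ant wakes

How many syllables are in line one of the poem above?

5

Line one: "yesterday clear cloth": 3+1+1 = 5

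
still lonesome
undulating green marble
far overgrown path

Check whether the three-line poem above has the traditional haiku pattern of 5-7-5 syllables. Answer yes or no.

Line 1: still (1), lonesome (2) → 3 (expected 5)
Line 2: undulating (4), green (1), marble (2) → 7 ✓
Line 3: far (1), overgrown (3), path (1) → 5 ✓

No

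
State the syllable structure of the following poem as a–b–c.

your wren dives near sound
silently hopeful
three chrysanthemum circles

Line 1: your (1), wren (1), dives (1), near (1), sound (1) → 5
Line 2: silently (3), hopeful (2) → 5
Line 3: three (1), chrysanthemum (4), circles (2) → 7

5–5–7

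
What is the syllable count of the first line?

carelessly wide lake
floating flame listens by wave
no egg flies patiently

The first line: "carelessly wide lake": 3+1+1 = 5

5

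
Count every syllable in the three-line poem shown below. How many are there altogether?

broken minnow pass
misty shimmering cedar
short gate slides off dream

Line 1: "broken minnow pass": 2+2+1 = 5
Line 2: "misty shimmering cedar": 2+3+2 = 7
Line 3: "short gate slides off dream": 1+1+1+1+1 = 5
Total: 5 + 7 + 5 = 17

17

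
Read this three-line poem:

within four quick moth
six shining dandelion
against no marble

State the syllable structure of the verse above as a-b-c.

5-7-5

Line 1: within (2), four (1), quick (1), moth (1) → 5
Line 2: six (1), shining (2), dandelion (4) → 7
Line 3: against (2), no (1), marble (2) → 5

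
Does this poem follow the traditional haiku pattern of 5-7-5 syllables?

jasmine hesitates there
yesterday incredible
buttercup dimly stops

No

Line 1: jasmine (2), hesitates (3), there (1) → 6 (expected 5)
Line 2: yesterday (3), incredible (4) → 7 ✓
Line 3: buttercup (3), dimly (2), stops (1) → 6 (expected 5)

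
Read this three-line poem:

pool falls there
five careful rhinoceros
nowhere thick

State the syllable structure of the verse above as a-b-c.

3-7-3

Line 1: pool (1), falls (1), there (1) → 3
Line 2: five (1), careful (2), rhinoceros (4) → 7
Line 3: nowhere (2), thick (1) → 3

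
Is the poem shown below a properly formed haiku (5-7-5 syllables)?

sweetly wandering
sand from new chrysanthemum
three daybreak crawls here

Yes

Line 1: sweetly (2), wandering (3) → 5 ✓
Line 2: sand (1), from (1), new (1), chrysanthemum (4) → 7 ✓
Line 3: three (1), daybreak (2), crawls (1), here (1) → 5 ✓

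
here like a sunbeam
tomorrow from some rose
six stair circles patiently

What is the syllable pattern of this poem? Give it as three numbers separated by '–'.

5–6–7

Line 1: here(1) + like(1) + a(1) + sunbeam(2) = 5
Line 2: tomorrow(3) + from(1) + some(1) + rose(1) = 6
Line 3: six(1) + stair(1) + circles(2) + patiently(3) = 7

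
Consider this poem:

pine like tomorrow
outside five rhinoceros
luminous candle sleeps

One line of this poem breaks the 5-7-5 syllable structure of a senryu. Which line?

Line 1: pine(1) + like(1) + tomorrow(3) = 5 ✓
Line 2: outside(2) + five(1) + rhinoceros(4) = 7 ✓
Line 3: luminous(3) + candle(2) + sleeps(1) = 6 (expected 5)

The third line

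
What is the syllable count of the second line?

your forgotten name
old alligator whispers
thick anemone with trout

7

The second line: old(1) + alligator(4) + whispers(2) = 7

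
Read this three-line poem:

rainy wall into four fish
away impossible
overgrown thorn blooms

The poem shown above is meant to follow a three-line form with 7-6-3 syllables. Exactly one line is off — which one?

Line 3

Line 1: "rainy wall into four fish": 2+1+2+1+1 = 7 ✓
Line 2: "away impossible": 2+4 = 6 ✓
Line 3: "overgrown thorn blooms": 3+1+1 = 5 (expected 3)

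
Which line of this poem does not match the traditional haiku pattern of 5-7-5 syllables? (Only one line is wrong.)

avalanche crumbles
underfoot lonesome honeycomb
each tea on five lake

Line 2

Line 1: avalanche (3), crumbles (2) → 5 ✓
Line 2: underfoot (3), lonesome (2), honeycomb (3) → 8 (expected 7)
Line 3: each (1), tea (1), on (1), five (1), lake (1) → 5 ✓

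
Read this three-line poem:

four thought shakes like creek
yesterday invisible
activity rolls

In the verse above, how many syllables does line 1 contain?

5

Line 1: four (1), thought (1), shakes (1), like (1), creek (1) → 5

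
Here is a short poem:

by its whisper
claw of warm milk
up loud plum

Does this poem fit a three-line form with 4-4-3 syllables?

Line 1: by(1) + its(1) + whisper(2) = 4 ✓
Line 2: claw(1) + of(1) + warm(1) + milk(1) = 4 ✓
Line 3: up(1) + loud(1) + plum(1) = 3 ✓

Yes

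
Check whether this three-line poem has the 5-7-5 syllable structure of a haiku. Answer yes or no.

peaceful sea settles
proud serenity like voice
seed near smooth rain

Line 1: peaceful(2) + sea(1) + settles(2) = 5 ✓
Line 2: proud(1) + serenity(4) + like(1) + voice(1) = 7 ✓
Line 3: seed(1) + near(1) + smooth(1) + rain(1) = 4 (expected 5)

No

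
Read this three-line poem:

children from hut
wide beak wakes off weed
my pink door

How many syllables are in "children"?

2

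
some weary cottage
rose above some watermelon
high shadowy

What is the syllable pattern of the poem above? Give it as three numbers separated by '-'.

Line 1: some(1) + weary(2) + cottage(2) = 5
Line 2: rose(1) + above(2) + some(1) + watermelon(4) = 8
Line 3: high(1) + shadowy(3) = 4

5-8-4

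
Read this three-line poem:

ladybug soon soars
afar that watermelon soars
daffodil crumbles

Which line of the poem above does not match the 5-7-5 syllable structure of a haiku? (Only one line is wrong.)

Line 1: ladybug (3), soon (1), soars (1) → 5 ✓
Line 2: afar (2), that (1), watermelon (4), soars (1) → 8 (expected 7)
Line 3: daffodil (3), crumbles (2) → 5 ✓

The second line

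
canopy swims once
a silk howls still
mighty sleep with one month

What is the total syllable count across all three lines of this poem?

Line 1: "canopy swims once": 3+1+1 = 5
Line 2: "a silk howls still": 1+1+1+1 = 4
Line 3: "mighty sleep with one month": 2+1+1+1+1 = 6
Total: 5 + 4 + 6 = 15

15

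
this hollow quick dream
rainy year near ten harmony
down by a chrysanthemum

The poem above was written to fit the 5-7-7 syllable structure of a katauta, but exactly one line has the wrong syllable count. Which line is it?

Line 1: this(1) + hollow(2) + quick(1) + dream(1) = 5 ✓
Line 2: rainy(2) + year(1) + near(1) + ten(1) + harmony(3) = 8 (expected 7)
Line 3: down(1) + by(1) + a(1) + chrysanthemum(4) = 7 ✓

The second line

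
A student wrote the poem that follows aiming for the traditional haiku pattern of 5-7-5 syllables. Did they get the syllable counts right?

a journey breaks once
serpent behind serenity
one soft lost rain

No

Line 1: a (1), journey (2), breaks (1), once (1) → 5 ✓
Line 2: serpent (2), behind (2), serenity (4) → 8 (expected 7)
Line 3: one (1), soft (1), lost (1), rain (1) → 4 (expected 5)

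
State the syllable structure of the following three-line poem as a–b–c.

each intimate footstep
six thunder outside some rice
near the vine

Line 1: each(1) + intimate(3) + footstep(2) = 6
Line 2: six(1) + thunder(2) + outside(2) + some(1) + rice(1) = 7
Line 3: near(1) + the(1) + vine(1) = 3

6–7–3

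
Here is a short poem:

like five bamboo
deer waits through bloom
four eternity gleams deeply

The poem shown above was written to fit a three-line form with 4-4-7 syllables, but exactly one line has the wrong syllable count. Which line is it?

Line 1: like(1) + five(1) + bamboo(2) = 4 ✓
Line 2: deer(1) + waits(1) + through(1) + bloom(1) = 4 ✓
Line 3: four(1) + eternity(4) + gleams(1) + deeply(2) = 8 (expected 7)

The third line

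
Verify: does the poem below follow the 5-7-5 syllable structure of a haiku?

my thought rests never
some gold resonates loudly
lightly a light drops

Line 1: my (1), thought (1), rests (1), never (2) → 5 ✓
Line 2: some (1), gold (1), resonates (3), loudly (2) → 7 ✓
Line 3: lightly (2), a (1), light (1), drops (1) → 5 ✓

Yes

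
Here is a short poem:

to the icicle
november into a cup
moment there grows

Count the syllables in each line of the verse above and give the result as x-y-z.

5-7-4

Line 1: to(1) + the(1) + icicle(3) = 5
Line 2: november(3) + into(2) + a(1) + cup(1) = 7
Line 3: moment(2) + there(1) + grows(1) = 4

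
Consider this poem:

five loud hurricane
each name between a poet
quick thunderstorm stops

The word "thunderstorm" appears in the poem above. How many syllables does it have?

3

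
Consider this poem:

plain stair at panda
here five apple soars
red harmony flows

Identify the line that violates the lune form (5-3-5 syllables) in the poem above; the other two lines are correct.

Line 2

Line 1: plain (1), stair (1), at (1), panda (2) → 5 ✓
Line 2: here (1), five (1), apple (2), soars (1) → 5 (expected 3)
Line 3: red (1), harmony (3), flows (1) → 5 ✓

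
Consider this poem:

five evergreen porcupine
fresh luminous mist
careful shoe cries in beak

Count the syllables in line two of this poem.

5

Line two: "fresh luminous mist": 1+3+1 = 5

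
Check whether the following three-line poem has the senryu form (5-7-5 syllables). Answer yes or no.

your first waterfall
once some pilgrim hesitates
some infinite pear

Line 1: your(1) + first(1) + waterfall(3) = 5 ✓
Line 2: once(1) + some(1) + pilgrim(2) + hesitates(3) = 7 ✓
Line 3: some(1) + infinite(3) + pear(1) = 5 ✓

Yes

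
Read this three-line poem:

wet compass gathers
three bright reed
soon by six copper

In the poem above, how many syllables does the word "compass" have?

2

"compass" has 2 syllables.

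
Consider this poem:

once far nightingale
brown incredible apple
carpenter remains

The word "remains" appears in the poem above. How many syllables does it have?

"remains" has 2 syllables.

2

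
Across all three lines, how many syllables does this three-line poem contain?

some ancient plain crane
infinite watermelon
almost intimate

Line 1: some (1), ancient (2), plain (1), crane (1) → 5
Line 2: infinite (3), watermelon (4) → 7
Line 3: almost (2), intimate (3) → 5
Total: 5 + 7 + 5 = 17

17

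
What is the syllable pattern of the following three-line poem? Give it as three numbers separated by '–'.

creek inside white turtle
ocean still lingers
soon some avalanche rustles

Line 1: creek (1), inside (2), white (1), turtle (2) → 6
Line 2: ocean (2), still (1), lingers (2) → 5
Line 3: soon (1), some (1), avalanche (3), rustles (2) → 7

6–5–7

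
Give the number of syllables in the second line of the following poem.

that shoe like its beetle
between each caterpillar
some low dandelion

7

The second line: "between each caterpillar": 2+1+4 = 7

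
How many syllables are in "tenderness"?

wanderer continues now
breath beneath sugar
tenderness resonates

"tenderness" has 3 syllables.

3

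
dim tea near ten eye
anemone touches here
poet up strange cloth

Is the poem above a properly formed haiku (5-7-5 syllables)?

Line 1: "dim tea near ten eye": 1+1+1+1+1 = 5 ✓
Line 2: "anemone touches here": 4+2+1 = 7 ✓
Line 3: "poet up strange cloth": 2+1+1+1 = 5 ✓

Yes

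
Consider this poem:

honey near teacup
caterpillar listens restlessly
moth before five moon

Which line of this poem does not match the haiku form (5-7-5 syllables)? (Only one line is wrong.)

Line 1: honey(2) + near(1) + teacup(2) = 5 ✓
Line 2: caterpillar(4) + listens(2) + restlessly(3) = 9 (expected 7)
Line 3: moth(1) + before(2) + five(1) + moon(1) = 5 ✓

Line 2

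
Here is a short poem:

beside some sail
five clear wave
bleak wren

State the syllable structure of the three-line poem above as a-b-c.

4-3-2

Line 1: beside (2), some (1), sail (1) → 4
Line 2: five (1), clear (1), wave (1) → 3
Line 3: bleak (1), wren (1) → 2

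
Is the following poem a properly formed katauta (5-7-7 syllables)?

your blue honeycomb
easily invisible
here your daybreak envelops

Yes

Line 1: your(1) + blue(1) + honeycomb(3) = 5 ✓
Line 2: easily(3) + invisible(4) = 7 ✓
Line 3: here(1) + your(1) + daybreak(2) + envelops(3) = 7 ✓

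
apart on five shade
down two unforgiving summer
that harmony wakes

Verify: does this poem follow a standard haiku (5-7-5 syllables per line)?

Line 1: apart(2) + on(1) + five(1) + shade(1) = 5 ✓
Line 2: down(1) + two(1) + unforgiving(4) + summer(2) = 8 (expected 7)
Line 3: that(1) + harmony(3) + wakes(1) = 5 ✓

No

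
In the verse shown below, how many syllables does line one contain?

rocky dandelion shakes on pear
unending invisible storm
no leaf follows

9

Line one: "rocky dandelion shakes on pear": 2+4+1+1+1 = 9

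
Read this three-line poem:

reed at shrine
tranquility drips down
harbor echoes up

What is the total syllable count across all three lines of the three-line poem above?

14

Line 1: reed (1), at (1), shrine (1) → 3
Line 2: tranquility (4), drips (1), down (1) → 6
Line 3: harbor (2), echoes (2), up (1) → 5
Total: 3 + 6 + 5 = 14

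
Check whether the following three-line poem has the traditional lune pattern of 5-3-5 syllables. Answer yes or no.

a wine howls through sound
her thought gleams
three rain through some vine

Line 1: "a wine howls through sound": 1+1+1+1+1 = 5 ✓
Line 2: "her thought gleams": 1+1+1 = 3 ✓
Line 3: "three rain through some vine": 1+1+1+1+1 = 5 ✓

Yes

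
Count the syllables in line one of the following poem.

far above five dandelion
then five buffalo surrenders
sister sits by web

8

Line one: "far above five dandelion": 1+2+1+4 = 8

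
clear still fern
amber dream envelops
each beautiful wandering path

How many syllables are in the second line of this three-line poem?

6

The second line: "amber dream envelops": 2+1+3 = 6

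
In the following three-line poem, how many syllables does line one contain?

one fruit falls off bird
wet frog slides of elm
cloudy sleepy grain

Line one: one(1) + fruit(1) + falls(1) + off(1) + bird(1) = 5

5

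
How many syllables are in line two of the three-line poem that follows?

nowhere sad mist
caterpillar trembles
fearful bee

Line two: caterpillar(4) + trembles(2) = 6

6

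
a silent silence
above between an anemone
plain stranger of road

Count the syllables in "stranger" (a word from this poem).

2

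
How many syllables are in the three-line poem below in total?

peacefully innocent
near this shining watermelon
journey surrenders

Line 1: peacefully (3), innocent (3) → 6
Line 2: near (1), this (1), shining (2), watermelon (4) → 8
Line 3: journey (2), surrenders (3) → 5
Total: 6 + 8 + 5 = 19

19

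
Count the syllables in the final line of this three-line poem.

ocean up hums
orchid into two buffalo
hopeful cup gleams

4

The final line: "hopeful cup gleams": 2+1+1 = 4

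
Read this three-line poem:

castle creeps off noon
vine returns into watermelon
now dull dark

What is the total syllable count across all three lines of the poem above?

Line 1: "castle creeps off noon": 2+1+1+1 = 5
Line 2: "vine returns into watermelon": 1+2+2+4 = 9
Line 3: "now dull dark": 1+1+1 = 3
Total: 5 + 9 + 3 = 17

17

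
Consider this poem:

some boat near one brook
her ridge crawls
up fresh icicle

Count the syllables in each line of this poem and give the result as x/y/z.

Line 1: some(1) + boat(1) + near(1) + one(1) + brook(1) = 5
Line 2: her(1) + ridge(1) + crawls(1) = 3
Line 3: up(1) + fresh(1) + icicle(3) = 5

5/3/5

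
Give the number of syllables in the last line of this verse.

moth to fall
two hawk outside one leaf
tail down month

3

The last line: "tail down month": 1+1+1 = 3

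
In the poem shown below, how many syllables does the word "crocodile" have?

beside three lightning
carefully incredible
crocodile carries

"crocodile" has 3 syllables.

3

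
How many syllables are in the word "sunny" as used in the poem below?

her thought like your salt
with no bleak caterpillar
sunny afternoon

2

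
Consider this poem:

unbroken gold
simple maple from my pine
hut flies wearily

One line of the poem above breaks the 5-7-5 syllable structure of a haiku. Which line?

Line 1: "unbroken gold": 3+1 = 4 (expected 5)
Line 2: "simple maple from my pine": 2+2+1+1+1 = 7 ✓
Line 3: "hut flies wearily": 1+1+3 = 5 ✓

The first line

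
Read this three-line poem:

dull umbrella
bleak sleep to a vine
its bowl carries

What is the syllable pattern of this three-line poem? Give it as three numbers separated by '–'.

Line 1: "dull umbrella": 1+3 = 4
Line 2: "bleak sleep to a vine": 1+1+1+1+1 = 5
Line 3: "its bowl carries": 1+1+2 = 4

4–5–4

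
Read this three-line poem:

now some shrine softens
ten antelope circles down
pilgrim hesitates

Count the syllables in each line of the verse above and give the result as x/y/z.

Line 1: now (1), some (1), shrine (1), softens (2) → 5
Line 2: ten (1), antelope (3), circles (2), down (1) → 7
Line 3: pilgrim (2), hesitates (3) → 5

5/7/5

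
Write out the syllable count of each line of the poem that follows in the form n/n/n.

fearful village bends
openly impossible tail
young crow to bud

Line 1: fearful (2), village (2), bends (1) → 5
Line 2: openly (3), impossible (4), tail (1) → 8
Line 3: young (1), crow (1), to (1), bud (1) → 4

5/8/4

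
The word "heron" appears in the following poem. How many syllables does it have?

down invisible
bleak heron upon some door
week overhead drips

2

"heron" has 2 syllables.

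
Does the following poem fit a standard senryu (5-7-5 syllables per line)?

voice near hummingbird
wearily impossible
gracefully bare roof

Yes

Line 1: voice(1) + near(1) + hummingbird(3) = 5 ✓
Line 2: wearily(3) + impossible(4) = 7 ✓
Line 3: gracefully(3) + bare(1) + roof(1) = 5 ✓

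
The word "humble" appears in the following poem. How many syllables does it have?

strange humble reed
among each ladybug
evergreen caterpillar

2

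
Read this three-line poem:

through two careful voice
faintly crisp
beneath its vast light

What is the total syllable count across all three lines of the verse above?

Line 1: through(1) + two(1) + careful(2) + voice(1) = 5
Line 2: faintly(2) + crisp(1) = 3
Line 3: beneath(2) + its(1) + vast(1) + light(1) = 5
Total: 5 + 3 + 5 = 13

13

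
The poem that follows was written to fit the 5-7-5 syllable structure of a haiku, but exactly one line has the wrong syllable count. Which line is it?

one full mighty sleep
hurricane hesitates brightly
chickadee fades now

Line 2

Line 1: one(1) + full(1) + mighty(2) + sleep(1) = 5 ✓
Line 2: hurricane(3) + hesitates(3) + brightly(2) = 8 (expected 7)
Line 3: chickadee(3) + fades(1) + now(1) = 5 ✓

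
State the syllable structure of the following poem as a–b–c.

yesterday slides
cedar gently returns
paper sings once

Line 1: "yesterday slides": 3+1 = 4
Line 2: "cedar gently returns": 2+2+2 = 6
Line 3: "paper sings once": 2+1+1 = 4

4–6–4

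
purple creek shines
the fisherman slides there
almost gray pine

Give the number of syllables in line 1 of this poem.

4

Line 1: purple (2), creek (1), shines (1) → 4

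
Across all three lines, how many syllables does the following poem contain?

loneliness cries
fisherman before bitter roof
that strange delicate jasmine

19

Line 1: "loneliness cries": 3+1 = 4
Line 2: "fisherman before bitter roof": 3+2+2+1 = 8
Line 3: "that strange delicate jasmine": 1+1+3+2 = 7
Total: 4 + 8 + 7 = 19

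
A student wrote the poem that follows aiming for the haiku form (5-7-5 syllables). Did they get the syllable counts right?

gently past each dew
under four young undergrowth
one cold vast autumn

Yes

Line 1: gently (2), past (1), each (1), dew (1) → 5 ✓
Line 2: under (2), four (1), young (1), undergrowth (3) → 7 ✓
Line 3: one (1), cold (1), vast (1), autumn (2) → 5 ✓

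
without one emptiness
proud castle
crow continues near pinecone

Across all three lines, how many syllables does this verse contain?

Line 1: "without one emptiness": 2+1+3 = 6
Line 2: "proud castle": 1+2 = 3
Line 3: "crow continues near pinecone": 1+3+1+2 = 7
Total: 6 + 3 + 7 = 16

16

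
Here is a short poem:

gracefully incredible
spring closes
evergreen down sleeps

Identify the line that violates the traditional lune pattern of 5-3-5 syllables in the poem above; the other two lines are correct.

Line 1: gracefully(3) + incredible(4) = 7 (expected 5)
Line 2: spring(1) + closes(2) = 3 ✓
Line 3: evergreen(3) + down(1) + sleeps(1) = 5 ✓

Line 1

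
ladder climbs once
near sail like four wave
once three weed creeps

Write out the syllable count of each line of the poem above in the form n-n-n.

4-5-4

Line 1: ladder(2) + climbs(1) + once(1) = 4
Line 2: near(1) + sail(1) + like(1) + four(1) + wave(1) = 5
Line 3: once(1) + three(1) + weed(1) + creeps(1) = 4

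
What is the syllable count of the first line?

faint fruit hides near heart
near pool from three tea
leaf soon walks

5

The first line: "faint fruit hides near heart": 1+1+1+1+1 = 5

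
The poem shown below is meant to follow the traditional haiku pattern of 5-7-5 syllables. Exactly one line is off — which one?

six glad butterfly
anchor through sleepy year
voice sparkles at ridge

Line 1: six (1), glad (1), butterfly (3) → 5 ✓
Line 2: anchor (2), through (1), sleepy (2), year (1) → 6 (expected 7)
Line 3: voice (1), sparkles (2), at (1), ridge (1) → 5 ✓

Line 2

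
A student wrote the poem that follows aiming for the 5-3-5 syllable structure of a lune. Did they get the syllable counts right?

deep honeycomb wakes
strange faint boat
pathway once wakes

Line 1: "deep honeycomb wakes": 1+3+1 = 5 ✓
Line 2: "strange faint boat": 1+1+1 = 3 ✓
Line 3: "pathway once wakes": 2+1+1 = 4 (expected 5)

No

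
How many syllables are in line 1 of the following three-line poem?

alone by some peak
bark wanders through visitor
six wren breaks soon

Line 1: alone(2) + by(1) + some(1) + peak(1) = 5

5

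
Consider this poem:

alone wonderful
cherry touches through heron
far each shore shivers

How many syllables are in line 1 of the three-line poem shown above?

5

Line 1: alone(2) + wonderful(3) = 5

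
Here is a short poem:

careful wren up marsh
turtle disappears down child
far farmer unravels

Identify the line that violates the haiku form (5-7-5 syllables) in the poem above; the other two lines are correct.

Line 3

Line 1: careful(2) + wren(1) + up(1) + marsh(1) = 5 ✓
Line 2: turtle(2) + disappears(3) + down(1) + child(1) = 7 ✓
Line 3: far(1) + farmer(2) + unravels(3) = 6 (expected 5)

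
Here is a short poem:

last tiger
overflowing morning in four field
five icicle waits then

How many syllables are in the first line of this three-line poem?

3

The first line: last (1), tiger (2) → 3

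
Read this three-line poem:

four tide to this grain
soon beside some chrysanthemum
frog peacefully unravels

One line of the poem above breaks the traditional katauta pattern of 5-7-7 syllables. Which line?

The second line

Line 1: four (1), tide (1), to (1), this (1), grain (1) → 5 ✓
Line 2: soon (1), beside (2), some (1), chrysanthemum (4) → 8 (expected 7)
Line 3: frog (1), peacefully (3), unravels (3) → 7 ✓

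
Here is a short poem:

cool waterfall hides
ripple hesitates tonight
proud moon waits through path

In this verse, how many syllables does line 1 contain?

5

Line 1: "cool waterfall hides": 1+3+1 = 5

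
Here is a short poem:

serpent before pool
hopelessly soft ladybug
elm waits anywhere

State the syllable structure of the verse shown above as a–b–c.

5–7–5

Line 1: "serpent before pool": 2+2+1 = 5
Line 2: "hopelessly soft ladybug": 3+1+3 = 7
Line 3: "elm waits anywhere": 1+1+3 = 5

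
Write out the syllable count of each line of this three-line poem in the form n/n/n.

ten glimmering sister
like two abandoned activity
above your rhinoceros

6/9/7

Line 1: ten(1) + glimmering(3) + sister(2) = 6
Line 2: like(1) + two(1) + abandoned(3) + activity(4) = 9
Line 3: above(2) + your(1) + rhinoceros(4) = 7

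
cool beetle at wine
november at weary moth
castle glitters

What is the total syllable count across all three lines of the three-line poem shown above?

Line 1: cool(1) + beetle(2) + at(1) + wine(1) = 5
Line 2: november(3) + at(1) + weary(2) + moth(1) = 7
Line 3: castle(2) + glitters(2) = 4
Total: 5 + 7 + 4 = 16

16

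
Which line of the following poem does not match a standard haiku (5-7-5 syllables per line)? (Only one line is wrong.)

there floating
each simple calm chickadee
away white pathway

The first line

Line 1: there(1) + floating(2) = 3 (expected 5)
Line 2: each(1) + simple(2) + calm(1) + chickadee(3) = 7 ✓
Line 3: away(2) + white(1) + pathway(2) = 5 ✓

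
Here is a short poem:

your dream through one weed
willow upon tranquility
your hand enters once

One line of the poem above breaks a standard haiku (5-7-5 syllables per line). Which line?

Line 1: your (1), dream (1), through (1), one (1), weed (1) → 5 ✓
Line 2: willow (2), upon (2), tranquility (4) → 8 (expected 7)
Line 3: your (1), hand (1), enters (2), once (1) → 5 ✓

Line 2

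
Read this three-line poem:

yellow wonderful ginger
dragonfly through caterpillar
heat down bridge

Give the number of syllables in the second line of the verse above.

8

The second line: dragonfly(3) + through(1) + caterpillar(4) = 8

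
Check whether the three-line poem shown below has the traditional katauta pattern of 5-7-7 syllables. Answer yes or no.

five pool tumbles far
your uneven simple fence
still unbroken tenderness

Yes

Line 1: "five pool tumbles far": 1+1+2+1 = 5 ✓
Line 2: "your uneven simple fence": 1+3+2+1 = 7 ✓
Line 3: "still unbroken tenderness": 1+3+3 = 7 ✓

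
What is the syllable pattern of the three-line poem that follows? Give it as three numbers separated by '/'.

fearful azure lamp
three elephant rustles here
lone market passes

5/7/5

Line 1: fearful(2) + azure(2) + lamp(1) = 5
Line 2: three(1) + elephant(3) + rustles(2) + here(1) = 7
Line 3: lone(1) + market(2) + passes(2) = 5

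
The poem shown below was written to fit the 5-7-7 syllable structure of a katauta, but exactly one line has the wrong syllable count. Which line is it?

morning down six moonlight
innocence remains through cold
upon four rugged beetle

Line 1

Line 1: morning (2), down (1), six (1), moonlight (2) → 6 (expected 5)
Line 2: innocence (3), remains (2), through (1), cold (1) → 7 ✓
Line 3: upon (2), four (1), rugged (2), beetle (2) → 7 ✓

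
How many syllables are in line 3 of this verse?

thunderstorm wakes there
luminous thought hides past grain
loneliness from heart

5

Line 3: loneliness (3), from (1), heart (1) → 5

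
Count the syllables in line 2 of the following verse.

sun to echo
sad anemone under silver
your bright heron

Line 2: sad (1), anemone (4), under (2), silver (2) → 9

9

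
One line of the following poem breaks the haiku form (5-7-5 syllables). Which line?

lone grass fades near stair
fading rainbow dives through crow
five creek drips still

Line 1: "lone grass fades near stair": 1+1+1+1+1 = 5 ✓
Line 2: "fading rainbow dives through crow": 2+2+1+1+1 = 7 ✓
Line 3: "five creek drips still": 1+1+1+1 = 4 (expected 5)

The third line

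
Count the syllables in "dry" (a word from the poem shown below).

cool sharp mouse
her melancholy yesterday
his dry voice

1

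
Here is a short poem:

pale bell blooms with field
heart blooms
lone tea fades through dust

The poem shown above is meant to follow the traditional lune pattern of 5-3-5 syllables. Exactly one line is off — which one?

Line 2

Line 1: pale(1) + bell(1) + blooms(1) + with(1) + field(1) = 5 ✓
Line 2: heart(1) + blooms(1) = 2 (expected 3)
Line 3: lone(1) + tea(1) + fades(1) + through(1) + dust(1) = 5 ✓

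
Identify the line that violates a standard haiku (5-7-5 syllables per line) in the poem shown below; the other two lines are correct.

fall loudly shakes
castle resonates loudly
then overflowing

Line 1

Line 1: "fall loudly shakes": 1+2+1 = 4 (expected 5)
Line 2: "castle resonates loudly": 2+3+2 = 7 ✓
Line 3: "then overflowing": 1+4 = 5 ✓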